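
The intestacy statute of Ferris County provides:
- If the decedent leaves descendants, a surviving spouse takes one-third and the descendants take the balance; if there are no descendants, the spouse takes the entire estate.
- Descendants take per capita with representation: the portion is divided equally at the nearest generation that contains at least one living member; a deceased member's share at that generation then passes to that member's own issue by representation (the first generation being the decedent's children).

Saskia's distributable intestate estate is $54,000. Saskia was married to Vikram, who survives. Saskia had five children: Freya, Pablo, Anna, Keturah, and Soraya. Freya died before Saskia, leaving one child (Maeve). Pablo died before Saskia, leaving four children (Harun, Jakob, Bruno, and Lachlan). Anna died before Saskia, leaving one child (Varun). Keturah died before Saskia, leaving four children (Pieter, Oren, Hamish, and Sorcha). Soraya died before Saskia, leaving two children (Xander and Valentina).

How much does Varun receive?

Varun receives $3,000.

Vikram takes one-third of $54,000 = $18,000. The remaining $36,000 passes to the descendants.
No child survives, so the initial division is made at the grandchildren's generation.
The descendants' portion ($36,000) is divided into 12 shares of $3,000: Maeve, Harun, Jakob, Bruno, Lachlan, Varun, Pieter, Oren, Hamish, Sorcha, Xander, and Valentina each take $3,000.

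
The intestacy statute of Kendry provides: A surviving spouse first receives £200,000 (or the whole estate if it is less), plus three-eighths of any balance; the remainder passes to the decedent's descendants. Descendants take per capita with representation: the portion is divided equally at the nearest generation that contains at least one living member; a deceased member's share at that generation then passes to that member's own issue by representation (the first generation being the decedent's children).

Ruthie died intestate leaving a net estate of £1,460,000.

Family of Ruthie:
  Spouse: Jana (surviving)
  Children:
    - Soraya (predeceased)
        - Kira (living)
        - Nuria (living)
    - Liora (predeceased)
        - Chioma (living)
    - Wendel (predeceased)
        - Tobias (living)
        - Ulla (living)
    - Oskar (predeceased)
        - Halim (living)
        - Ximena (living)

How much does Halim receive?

Halim receives £112,500.

Jana first takes £200,000, leaving a balance of £1,260,000. Jana then takes three-eighths of the balance (£472,500), for a total of £672,500. The remaining £787,500 passes to the descendants.
No child survives, so the initial division is made at the grandchildren's generation.
The descendants' portion (£787,500) is divided into 7 shares of £112,500: Kira, Nuria, Chioma, Tobias, Ulla, Halim, and Ximena each take £112,500.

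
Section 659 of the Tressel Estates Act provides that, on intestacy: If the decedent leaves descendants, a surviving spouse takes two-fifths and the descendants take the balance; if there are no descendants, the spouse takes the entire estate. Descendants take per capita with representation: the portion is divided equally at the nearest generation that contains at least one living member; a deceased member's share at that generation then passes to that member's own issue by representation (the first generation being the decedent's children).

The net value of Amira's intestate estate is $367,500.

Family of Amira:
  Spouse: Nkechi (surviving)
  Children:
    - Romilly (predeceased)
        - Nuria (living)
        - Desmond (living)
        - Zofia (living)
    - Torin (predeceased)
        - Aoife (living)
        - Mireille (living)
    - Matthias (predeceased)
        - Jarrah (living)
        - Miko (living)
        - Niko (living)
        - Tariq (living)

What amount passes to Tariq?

Nkechi takes two-fifths of $367,500 = $147,000. The remaining $220,500 passes to the descendants.
No child survives, so the initial division is made at the grandchildren's generation.
The descendants' portion ($220,500) is divided into 9 shares of $24,500: Nuria, Desmond, Zofia, Aoife, Mireille, Jarrah, Miko, Niko, and Tariq each take $24,500.

Tariq receives $24,500.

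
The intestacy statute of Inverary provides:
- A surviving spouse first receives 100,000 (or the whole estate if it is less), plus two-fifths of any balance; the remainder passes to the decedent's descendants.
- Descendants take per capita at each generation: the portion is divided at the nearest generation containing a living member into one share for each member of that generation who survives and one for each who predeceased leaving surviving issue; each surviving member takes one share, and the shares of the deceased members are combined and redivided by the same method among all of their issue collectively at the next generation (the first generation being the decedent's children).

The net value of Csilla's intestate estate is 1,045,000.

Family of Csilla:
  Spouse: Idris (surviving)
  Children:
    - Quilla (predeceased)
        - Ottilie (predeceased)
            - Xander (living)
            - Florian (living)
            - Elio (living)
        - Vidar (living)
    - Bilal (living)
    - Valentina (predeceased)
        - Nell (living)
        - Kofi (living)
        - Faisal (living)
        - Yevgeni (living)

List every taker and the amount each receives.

Idris first takes 100,000, leaving a balance of 945,000. Idris then takes two-fifths of the balance (378,000), for a total of 478,000. The remaining 567,000 passes to the descendants.
The descendants' portion (567,000) is divided at the children's generation into 3 shares of 189,000. Bilal takes 189,000. The 2 shares of the deceased (Quilla and Valentina) are combined into a pool of 378,000.
That pool (378,000) is divided at the grandchildren's generation into 6 shares of 63,000. Vidar, Nell, Kofi, Faisal, and Yevgeni each take 63,000. The remaining share for the deceased Ottilie (63,000) is carried to the next generation.
That pool (63,000) is divided at the great-grandchildren's generation equally among Xander, Florian, and Elio: 21,000 each.

Idris: 478,000; Xander: 21,000; Florian: 21,000; Elio: 21,000; Vidar: 63,000; Bilal: 189,000; Nell: 63,000; Kofi: 63,000; Faisal: 63,000; Yevgeni: 63,000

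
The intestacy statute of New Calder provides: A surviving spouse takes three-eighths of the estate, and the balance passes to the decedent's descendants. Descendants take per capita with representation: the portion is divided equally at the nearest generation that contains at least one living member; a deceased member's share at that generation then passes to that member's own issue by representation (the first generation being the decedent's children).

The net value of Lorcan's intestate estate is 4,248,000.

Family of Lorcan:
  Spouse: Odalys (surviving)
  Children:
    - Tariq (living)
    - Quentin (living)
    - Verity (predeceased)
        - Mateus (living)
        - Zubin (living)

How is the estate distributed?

Odalys: 1,593,000; Tariq: 885,000; Quentin: 885,000; Mateus: 442,500; Zubin: 442,500

Odalys takes three-eighths of 4,248,000 = 1,593,000. The remaining 2,655,000 passes to the descendants.
The descendants' portion (2,655,000) is divided into 3 shares of 885,000: Tariq and Quentin each take 885,000; Verity's 885,000 share passes to Verity's issue.
Verity's share (885,000) is divided into 2 shares of 442,500: Mateus and Zubin each take 442,500.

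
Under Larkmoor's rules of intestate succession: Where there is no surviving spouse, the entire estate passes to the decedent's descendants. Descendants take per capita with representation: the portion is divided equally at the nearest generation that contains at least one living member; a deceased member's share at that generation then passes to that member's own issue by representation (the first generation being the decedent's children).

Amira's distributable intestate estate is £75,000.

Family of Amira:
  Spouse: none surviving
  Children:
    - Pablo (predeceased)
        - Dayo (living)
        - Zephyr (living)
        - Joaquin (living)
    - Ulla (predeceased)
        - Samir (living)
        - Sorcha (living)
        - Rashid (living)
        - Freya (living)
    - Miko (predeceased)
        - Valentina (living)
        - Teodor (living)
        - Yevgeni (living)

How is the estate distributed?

Dayo: £7,500; Zephyr: £7,500; Joaquin: £7,500; Samir: £7,500; Sorcha: £7,500; Rashid: £7,500; Freya: £7,500; Valentina: £7,500; Teodor: £7,500; Yevgeni: £7,500

The entire £75,000 passes to the descendants.
No child survives, so the initial division is made at the grandchildren's generation.
That amount (£75,000) is divided into 10 shares of £7,500: Dayo, Zephyr, Joaquin, Samir, Sorcha, Rashid, Freya, Valentina, Teodor, and Yevgeni each take £7,500.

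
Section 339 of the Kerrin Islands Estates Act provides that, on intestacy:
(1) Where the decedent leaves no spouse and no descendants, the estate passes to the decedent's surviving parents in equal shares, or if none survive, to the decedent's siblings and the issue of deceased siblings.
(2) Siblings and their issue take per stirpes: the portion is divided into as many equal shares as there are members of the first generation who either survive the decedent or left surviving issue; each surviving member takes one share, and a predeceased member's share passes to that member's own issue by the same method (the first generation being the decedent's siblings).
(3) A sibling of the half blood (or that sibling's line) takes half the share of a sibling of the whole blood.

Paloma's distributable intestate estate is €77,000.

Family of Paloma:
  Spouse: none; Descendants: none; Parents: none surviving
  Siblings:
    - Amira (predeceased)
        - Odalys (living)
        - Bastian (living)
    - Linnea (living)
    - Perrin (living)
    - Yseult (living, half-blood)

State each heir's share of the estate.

The entire €77,000 passes to the siblings and their issue.
Counting each half-blood sibling's line as half a unit, there are 7/2 units in €77,000, so one unit is €22,000. Whole-blood lines (Amira, Linnea, and Perrin) take €22,000 each; half-blood lines (Yseult) take €11,000 each.
Amira's share (€22,000) is divided into 2 shares of €11,000: Odalys and Bastian each take €11,000.

Odalys: €11,000; Bastian: €11,000; Linnea: €22,000; Perrin: €22,000; Yseult: €11,000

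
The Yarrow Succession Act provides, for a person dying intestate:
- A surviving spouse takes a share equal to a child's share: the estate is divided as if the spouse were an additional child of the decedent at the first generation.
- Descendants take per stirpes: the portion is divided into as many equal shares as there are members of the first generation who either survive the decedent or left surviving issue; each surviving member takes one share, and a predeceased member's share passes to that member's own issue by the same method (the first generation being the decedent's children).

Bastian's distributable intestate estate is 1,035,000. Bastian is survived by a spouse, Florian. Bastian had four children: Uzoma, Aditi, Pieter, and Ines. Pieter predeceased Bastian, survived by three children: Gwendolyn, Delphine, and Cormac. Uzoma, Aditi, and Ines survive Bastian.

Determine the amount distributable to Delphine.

Delphine receives 69,000.

The spouse counts as an additional share at the children's level, so there are 5 primary shares of 207,000. Florian takes one such share (207,000).
The children's combined portion (828,000) is divided into 4 shares of 207,000: Uzoma, Aditi, and Ines each take 207,000; Pieter's 207,000 share passes to Pieter's issue.
Pieter's share (207,000) is divided into 3 shares of 69,000: Gwendolyn, Delphine, and Cormac each take 69,000.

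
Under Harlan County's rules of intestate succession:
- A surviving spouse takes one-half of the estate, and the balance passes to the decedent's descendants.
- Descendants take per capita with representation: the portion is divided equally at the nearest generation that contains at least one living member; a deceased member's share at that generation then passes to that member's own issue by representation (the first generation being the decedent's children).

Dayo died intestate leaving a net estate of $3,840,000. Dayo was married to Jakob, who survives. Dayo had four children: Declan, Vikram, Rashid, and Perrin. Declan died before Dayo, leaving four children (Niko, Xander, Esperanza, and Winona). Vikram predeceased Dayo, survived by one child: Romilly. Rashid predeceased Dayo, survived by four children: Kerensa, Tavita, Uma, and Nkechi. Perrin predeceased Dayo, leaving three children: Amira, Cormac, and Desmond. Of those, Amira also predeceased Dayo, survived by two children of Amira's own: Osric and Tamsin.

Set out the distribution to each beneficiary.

Jakob: $1,920,000; Niko: $160,000; Xander: $160,000; Esperanza: $160,000; Winona: $160,000; Romilly: $160,000; Kerensa: $160,000; Tavita: $160,000; Uma: $160,000; Nkechi: $160,000; Osric: $80,000; Tamsin: $80,000; Cormac: $160,000; Desmond: $160,000

Jakob takes one-half of $3,840,000 = $1,920,000. The remaining $1,920,000 passes to the descendants.
No child survives, so the initial division is made at the grandchildren's generation.
The descendants' portion ($1,920,000) is divided into 12 shares of $160,000: Niko, Xander, Esperanza, Winona, Romilly, Kerensa, Tavita, Uma, Nkechi, Cormac, and Desmond each take $160,000; Amira's $160,000 share passes to Amira's issue.
Amira's share ($160,000) is divided into 2 shares of $80,000: Osric and Tamsin each take $80,000.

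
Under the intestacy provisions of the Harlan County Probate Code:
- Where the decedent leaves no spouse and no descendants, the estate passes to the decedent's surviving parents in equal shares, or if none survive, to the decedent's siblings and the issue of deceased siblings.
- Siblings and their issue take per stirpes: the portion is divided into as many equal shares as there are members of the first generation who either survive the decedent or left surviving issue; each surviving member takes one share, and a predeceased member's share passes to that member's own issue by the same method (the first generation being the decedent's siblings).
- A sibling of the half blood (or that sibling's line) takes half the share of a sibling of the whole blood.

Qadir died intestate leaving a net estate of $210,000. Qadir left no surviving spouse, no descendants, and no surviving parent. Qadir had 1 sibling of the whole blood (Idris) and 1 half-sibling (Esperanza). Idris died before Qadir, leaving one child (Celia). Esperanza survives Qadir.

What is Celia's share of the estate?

Celia receives $140,000.

The entire $210,000 passes to the siblings and their issue.
Counting each half-blood sibling's line as half a unit, there are 3/2 units in $210,000, so one unit is $140,000. Whole-blood lines (Idris) take $140,000 each; half-blood lines (Esperanza) take $70,000 each.
Idris's share ($140,000) passes entirely to Celia.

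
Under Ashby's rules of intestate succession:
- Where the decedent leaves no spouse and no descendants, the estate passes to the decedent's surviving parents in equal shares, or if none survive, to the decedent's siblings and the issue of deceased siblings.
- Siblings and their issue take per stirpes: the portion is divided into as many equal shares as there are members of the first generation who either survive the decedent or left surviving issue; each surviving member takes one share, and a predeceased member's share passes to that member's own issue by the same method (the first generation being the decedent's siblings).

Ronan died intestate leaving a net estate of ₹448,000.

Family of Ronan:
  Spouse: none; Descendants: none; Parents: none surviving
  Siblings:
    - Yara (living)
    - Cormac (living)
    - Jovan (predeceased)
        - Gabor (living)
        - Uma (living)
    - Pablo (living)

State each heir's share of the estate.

Yara: ₹112,000; Cormac: ₹112,000; Gabor: ₹56,000; Uma: ₹56,000; Pablo: ₹112,000

The entire ₹448,000 passes to the siblings and their issue.
That amount (₹448,000) is divided into 4 shares of ₹112,000: Yara, Cormac, and Pablo each take ₹112,000; Jovan's ₹112,000 share passes to Jovan's issue.
Jovan's share (₹112,000) is divided into 2 shares of ₹56,000: Gabor and Uma each take ₹56,000.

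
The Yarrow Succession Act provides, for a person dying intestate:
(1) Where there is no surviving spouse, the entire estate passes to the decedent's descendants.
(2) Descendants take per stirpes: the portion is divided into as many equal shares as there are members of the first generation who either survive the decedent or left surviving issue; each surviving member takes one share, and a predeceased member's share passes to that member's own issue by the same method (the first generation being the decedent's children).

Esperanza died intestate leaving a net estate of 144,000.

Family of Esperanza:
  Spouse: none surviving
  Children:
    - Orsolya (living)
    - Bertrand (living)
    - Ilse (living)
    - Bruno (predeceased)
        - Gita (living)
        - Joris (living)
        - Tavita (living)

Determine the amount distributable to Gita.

Gita receives 12,000.

The entire 144,000 passes to the descendants.
That amount (144,000) is divided into 4 shares of 36,000: Orsolya, Bertrand, and Ilse each take 36,000; Bruno's 36,000 share passes to Bruno's issue.
Bruno's share (36,000) is divided into 3 shares of 12,000: Gita, Joris, and Tavita each take 12,000.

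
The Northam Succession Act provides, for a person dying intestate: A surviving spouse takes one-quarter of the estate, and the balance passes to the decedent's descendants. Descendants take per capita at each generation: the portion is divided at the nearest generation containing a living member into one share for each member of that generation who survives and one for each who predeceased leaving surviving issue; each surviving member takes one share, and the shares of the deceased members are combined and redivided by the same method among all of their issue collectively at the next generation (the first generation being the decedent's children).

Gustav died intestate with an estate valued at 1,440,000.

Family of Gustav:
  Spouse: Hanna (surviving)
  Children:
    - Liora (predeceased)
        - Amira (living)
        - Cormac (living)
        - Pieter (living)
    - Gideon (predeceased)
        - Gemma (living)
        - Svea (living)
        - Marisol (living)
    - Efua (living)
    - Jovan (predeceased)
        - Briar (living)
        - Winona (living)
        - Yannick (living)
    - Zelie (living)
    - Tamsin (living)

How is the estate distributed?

Hanna: 360,000; Amira: 60,000; Cormac: 60,000; Pieter: 60,000; Gemma: 60,000; Svea: 60,000; Marisol: 60,000; Efua: 180,000; Briar: 60,000; Winona: 60,000; Yannick: 60,000; Zelie: 180,000; Tamsin: 180,000

Hanna takes one-quarter of 1,440,000 = 360,000. The remaining 1,080,000 passes to the descendants.
The descendants' portion (1,080,000) is divided at the children's generation into 6 shares of 180,000. Efua, Zelie, and Tamsin each take 180,000. The 3 shares of the deceased (Liora, Gideon, and Jovan) are combined into a pool of 540,000.
That pool (540,000) is divided at the grandchildren's generation equally among Amira, Cormac, Pieter, Gemma, Svea, Marisol, Briar, Winona, and Yannick: 60,000 each.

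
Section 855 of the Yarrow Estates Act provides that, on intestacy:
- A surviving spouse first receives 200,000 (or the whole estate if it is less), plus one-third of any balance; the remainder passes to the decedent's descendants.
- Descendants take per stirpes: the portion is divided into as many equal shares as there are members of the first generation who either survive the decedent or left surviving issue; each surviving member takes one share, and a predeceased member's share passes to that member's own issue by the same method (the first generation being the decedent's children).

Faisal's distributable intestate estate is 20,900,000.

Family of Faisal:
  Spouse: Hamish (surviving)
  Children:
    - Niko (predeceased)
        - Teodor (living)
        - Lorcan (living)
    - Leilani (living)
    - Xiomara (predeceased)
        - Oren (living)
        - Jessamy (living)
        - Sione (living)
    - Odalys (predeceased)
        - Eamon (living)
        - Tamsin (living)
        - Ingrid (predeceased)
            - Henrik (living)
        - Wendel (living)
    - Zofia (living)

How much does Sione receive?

Hamish first takes 200,000, leaving a balance of 20,700,000. Hamish then takes one-third of the balance (6,900,000), for a total of 7,100,000. The remaining 13,800,000 passes to the descendants.
The descendants' portion (13,800,000) is divided into 5 shares of 2,760,000: Leilani and Zofia each take 2,760,000; Niko's 2,760,000 share passes to Niko's issue; Xiomara's 2,760,000 share passes to Xiomara's issue; Odalys's 2,760,000 share passes to Odalys's issue.
Niko's share (2,760,000) is divided into 2 shares of 1,380,000: Teodor and Lorcan each take 1,380,000.
Xiomara's share (2,760,000) is divided into 3 shares of 920,000: Oren, Jessamy, and Sione each take 920,000.
Odalys's share (2,760,000) is divided into 4 shares of 690,000: Eamon, Tamsin, and Wendel each take 690,000; Ingrid's 690,000 share passes to Ingrid's issue.
Ingrid's share (690,000) passes entirely to Henrik.

Sione receives 920,000.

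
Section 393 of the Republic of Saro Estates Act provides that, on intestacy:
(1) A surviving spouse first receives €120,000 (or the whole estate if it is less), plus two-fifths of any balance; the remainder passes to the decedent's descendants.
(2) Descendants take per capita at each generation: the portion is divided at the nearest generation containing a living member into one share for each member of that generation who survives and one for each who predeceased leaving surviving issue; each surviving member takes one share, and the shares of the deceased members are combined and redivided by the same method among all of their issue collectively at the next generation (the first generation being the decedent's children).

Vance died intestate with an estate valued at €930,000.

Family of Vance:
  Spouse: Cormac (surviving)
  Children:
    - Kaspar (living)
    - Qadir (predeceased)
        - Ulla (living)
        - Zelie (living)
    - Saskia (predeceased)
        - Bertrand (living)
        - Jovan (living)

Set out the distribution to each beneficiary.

Cormac: €444,000; Kaspar: €162,000; Ulla: €81,000; Zelie: €81,000; Bertrand: €81,000; Jovan: €81,000

Cormac first takes €120,000, leaving a balance of €810,000. Cormac then takes two-fifths of the balance (€324,000), for a total of €444,000. The remaining €486,000 passes to the descendants.
The descendants' portion (€486,000) is divided at the children's generation into 3 shares of €162,000. Kaspar takes €162,000. The 2 shares of the deceased (Qadir and Saskia) are combined into a pool of €324,000.
That pool (€324,000) is divided at the grandchildren's generation equally among Ulla, Zelie, Bertrand, and Jovan: €81,000 each.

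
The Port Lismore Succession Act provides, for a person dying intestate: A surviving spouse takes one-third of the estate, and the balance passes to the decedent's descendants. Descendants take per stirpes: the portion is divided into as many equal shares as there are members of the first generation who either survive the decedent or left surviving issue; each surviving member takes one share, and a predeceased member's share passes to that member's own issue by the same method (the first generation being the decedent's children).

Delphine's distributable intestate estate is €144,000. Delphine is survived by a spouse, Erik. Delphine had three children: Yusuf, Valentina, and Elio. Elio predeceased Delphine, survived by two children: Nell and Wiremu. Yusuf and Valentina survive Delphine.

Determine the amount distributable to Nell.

Nell receives €16,000.

Erik takes one-third of €144,000 = €48,000. The remaining €96,000 passes to the descendants.
The descendants' portion (€96,000) is divided into 3 shares of €32,000: Yusuf and Valentina each take €32,000; Elio's €32,000 share passes to Elio's issue.
Elio's share (€32,000) is divided into 2 shares of €16,000: Nell and Wiremu each take €16,000.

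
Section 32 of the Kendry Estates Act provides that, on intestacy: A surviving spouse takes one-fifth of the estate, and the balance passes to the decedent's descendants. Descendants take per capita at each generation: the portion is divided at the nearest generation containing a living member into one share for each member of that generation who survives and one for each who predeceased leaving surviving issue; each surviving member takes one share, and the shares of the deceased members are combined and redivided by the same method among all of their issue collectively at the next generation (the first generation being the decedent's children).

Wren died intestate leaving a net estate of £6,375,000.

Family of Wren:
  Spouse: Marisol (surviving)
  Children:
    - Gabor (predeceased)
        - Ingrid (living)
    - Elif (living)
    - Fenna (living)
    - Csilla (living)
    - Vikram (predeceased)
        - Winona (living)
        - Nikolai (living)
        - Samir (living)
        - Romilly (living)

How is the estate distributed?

Marisol takes one-fifth of £6,375,000 = £1,275,000. The remaining £5,100,000 passes to the descendants.
The descendants' portion (£5,100,000) is divided at the children's generation into 5 shares of £1,020,000. Elif, Fenna, and Csilla each take £1,020,000. The 2 shares of the deceased (Gabor and Vikram) are combined into a pool of £2,040,000.
That pool (£2,040,000) is divided at the grandchildren's generation equally among Ingrid, Winona, Nikolai, Samir, and Romilly: £408,000 each.

Marisol: £1,275,000; Ingrid: £408,000; Elif: £1,020,000; Fenna: £1,020,000; Csilla: £1,020,000; Winona: £408,000; Nikolai: £408,000; Samir: £408,000; Romilly: £408,000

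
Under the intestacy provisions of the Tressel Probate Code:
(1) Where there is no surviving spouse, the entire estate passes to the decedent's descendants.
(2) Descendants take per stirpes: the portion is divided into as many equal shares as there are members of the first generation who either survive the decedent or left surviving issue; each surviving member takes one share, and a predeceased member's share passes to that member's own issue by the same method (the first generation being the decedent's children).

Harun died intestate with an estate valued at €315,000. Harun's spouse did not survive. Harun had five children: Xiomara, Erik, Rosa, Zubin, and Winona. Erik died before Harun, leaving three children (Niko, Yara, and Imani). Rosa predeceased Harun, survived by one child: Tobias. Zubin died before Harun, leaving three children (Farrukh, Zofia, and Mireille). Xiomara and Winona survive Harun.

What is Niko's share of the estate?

The entire €315,000 passes to the descendants.
That amount (€315,000) is divided into 5 shares of €63,000: Xiomara and Winona each take €63,000; Erik's €63,000 share passes to Erik's issue; Rosa's €63,000 share passes to Rosa's issue; Zubin's €63,000 share passes to Zubin's issue.
Erik's share (€63,000) is divided into 3 shares of €21,000: Niko, Yara, and Imani each take €21,000.
Rosa's share (€63,000) passes entirely to Tobias.
Zubin's share (€63,000) is divided into 3 shares of €21,000: Farrukh, Zofia, and Mireille each take €21,000.

Niko receives €21,000.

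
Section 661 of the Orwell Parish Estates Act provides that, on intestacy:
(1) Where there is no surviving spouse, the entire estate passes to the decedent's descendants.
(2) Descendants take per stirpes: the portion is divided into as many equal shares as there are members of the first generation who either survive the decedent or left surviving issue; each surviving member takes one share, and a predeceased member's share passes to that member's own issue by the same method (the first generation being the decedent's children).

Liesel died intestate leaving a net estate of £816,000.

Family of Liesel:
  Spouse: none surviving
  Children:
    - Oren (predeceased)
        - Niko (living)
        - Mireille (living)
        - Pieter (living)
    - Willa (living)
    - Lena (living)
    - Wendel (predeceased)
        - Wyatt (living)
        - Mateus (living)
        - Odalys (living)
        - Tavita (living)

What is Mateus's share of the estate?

Mateus receives £51,000.

The entire £816,000 passes to the descendants.
That amount (£816,000) is divided into 4 shares of £204,000: Willa and Lena each take £204,000; Oren's £204,000 share passes to Oren's issue; Wendel's £204,000 share passes to Wendel's issue.
Oren's share (£204,000) is divided into 3 shares of £68,000: Niko, Mireille, and Pieter each take £68,000.
Wendel's share (£204,000) is divided into 4 shares of £51,000: Wyatt, Mateus, Odalys, and Tavita each take £51,000.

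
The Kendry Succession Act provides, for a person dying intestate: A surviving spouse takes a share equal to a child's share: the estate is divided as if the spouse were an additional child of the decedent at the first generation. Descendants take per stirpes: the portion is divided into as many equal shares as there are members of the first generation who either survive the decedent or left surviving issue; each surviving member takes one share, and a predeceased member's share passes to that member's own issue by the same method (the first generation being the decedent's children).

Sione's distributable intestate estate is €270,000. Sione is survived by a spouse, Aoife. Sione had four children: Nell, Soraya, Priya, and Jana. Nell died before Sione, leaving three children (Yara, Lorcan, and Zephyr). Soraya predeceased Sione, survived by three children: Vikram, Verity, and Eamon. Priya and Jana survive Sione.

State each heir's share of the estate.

The spouse counts as an additional share at the children's level, so there are 5 primary shares of €54,000. Aoife takes one such share (€54,000).
The children's combined portion (€216,000) is divided into 4 shares of €54,000: Priya and Jana each take €54,000; Nell's €54,000 share passes to Nell's issue; Soraya's €54,000 share passes to Soraya's issue.
Nell's share (€54,000) is divided into 3 shares of €18,000: Yara, Lorcan, and Zephyr each take €18,000.
Soraya's share (€54,000) is divided into 3 shares of €18,000: Vikram, Verity, and Eamon each take €18,000.

Aoife: €54,000; Yara: €18,000; Lorcan: €18,000; Zephyr: €18,000; Vikram: €18,000; Verity: €18,000; Eamon: €18,000; Priya: €54,000; Jana: €54,000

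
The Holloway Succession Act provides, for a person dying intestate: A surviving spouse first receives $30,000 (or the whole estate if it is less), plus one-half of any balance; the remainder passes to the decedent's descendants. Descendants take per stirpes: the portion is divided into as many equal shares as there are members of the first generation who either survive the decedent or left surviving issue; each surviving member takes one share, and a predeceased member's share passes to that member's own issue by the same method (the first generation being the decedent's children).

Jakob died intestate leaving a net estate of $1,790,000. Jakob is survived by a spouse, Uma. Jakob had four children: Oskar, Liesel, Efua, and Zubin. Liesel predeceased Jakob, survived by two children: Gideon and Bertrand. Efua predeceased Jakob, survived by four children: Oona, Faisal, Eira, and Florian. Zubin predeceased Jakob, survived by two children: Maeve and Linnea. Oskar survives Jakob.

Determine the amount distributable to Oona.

Oona receives $55,000.

Uma first takes $30,000, leaving a balance of $1,760,000. Uma then takes one-half of the balance ($880,000), for a total of $910,000. The remaining $880,000 passes to the descendants.
The descendants' portion ($880,000) is divided into 4 shares of $220,000: Oskar takes $220,000; Liesel's $220,000 share passes to Liesel's issue; Efua's $220,000 share passes to Efua's issue; Zubin's $220,000 share passes to Zubin's issue.
Liesel's share ($220,000) is divided into 2 shares of $110,000: Gideon and Bertrand each take $110,000.
Efua's share ($220,000) is divided into 4 shares of $55,000: Oona, Faisal, Eira, and Florian each take $55,000.
Zubin's share ($220,000) is divided into 2 shares of $110,000: Maeve and Linnea each take $110,000.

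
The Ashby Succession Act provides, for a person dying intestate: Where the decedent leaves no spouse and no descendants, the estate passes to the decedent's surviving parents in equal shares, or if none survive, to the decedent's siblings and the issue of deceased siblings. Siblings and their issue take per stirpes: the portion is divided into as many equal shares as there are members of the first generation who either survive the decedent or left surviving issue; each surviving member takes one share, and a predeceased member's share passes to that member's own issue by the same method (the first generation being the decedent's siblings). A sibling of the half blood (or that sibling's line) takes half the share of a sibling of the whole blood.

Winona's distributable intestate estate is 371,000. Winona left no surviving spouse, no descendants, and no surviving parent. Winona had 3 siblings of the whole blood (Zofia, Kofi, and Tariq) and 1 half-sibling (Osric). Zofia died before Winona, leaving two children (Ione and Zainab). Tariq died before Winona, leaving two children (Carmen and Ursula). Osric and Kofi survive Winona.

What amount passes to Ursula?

The entire 371,000 passes to the siblings and their issue.
Counting each half-blood sibling's line as half a unit, there are 7/2 units in 371,000, so one unit is 106,000. Whole-blood lines (Zofia, Kofi, and Tariq) take 106,000 each; half-blood lines (Osric) take 53,000 each.
Zofia's share (106,000) is divided into 2 shares of 53,000: Ione and Zainab each take 53,000.
Tariq's share (106,000) is divided into 2 shares of 53,000: Carmen and Ursula each take 53,000.

Ursula receives 53,000.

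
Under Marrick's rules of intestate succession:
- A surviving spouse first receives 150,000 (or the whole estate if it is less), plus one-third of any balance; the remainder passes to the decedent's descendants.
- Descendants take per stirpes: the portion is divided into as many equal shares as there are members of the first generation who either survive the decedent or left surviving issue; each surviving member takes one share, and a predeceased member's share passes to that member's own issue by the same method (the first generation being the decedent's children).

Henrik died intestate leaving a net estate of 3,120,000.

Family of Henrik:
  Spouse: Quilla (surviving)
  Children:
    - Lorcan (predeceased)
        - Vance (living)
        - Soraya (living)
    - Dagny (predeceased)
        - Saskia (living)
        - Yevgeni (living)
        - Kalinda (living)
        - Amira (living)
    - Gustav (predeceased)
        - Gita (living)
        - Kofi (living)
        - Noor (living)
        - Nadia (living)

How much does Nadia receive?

Nadia receives 165,000.

Quilla first takes 150,000, leaving a balance of 2,970,000. Quilla then takes one-third of the balance (990,000), for a total of 1,140,000. The remaining 1,980,000 passes to the descendants.
The descendants' portion (1,980,000) is divided into 3 shares of 660,000: Lorcan's 660,000 share passes to Lorcan's issue; Dagny's 660,000 share passes to Dagny's issue; Gustav's 660,000 share passes to Gustav's issue.
Lorcan's share (660,000) is divided into 2 shares of 330,000: Vance and Soraya each take 330,000.
Dagny's share (660,000) is divided into 4 shares of 165,000: Saskia, Yevgeni, Kalinda, and Amira each take 165,000.
Gustav's share (660,000) is divided into 4 shares of 165,000: Gita, Kofi, Noor, and Nadia each take 165,000.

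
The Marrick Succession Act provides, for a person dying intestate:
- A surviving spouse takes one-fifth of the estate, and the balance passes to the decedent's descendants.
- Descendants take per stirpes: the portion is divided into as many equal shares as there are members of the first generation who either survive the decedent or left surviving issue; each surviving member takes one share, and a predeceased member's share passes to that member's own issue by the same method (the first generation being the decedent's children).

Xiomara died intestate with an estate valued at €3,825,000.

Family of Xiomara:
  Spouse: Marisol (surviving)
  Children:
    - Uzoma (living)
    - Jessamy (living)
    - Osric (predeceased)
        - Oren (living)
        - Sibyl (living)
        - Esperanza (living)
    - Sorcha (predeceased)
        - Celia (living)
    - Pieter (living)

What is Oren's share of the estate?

Marisol takes one-fifth of €3,825,000 = €765,000. The remaining €3,060,000 passes to the descendants.
The descendants' portion (€3,060,000) is divided into 5 shares of €612,000: Uzoma, Jessamy, and Pieter each take €612,000; Osric's €612,000 share passes to Osric's issue; Sorcha's €612,000 share passes to Sorcha's issue.
Osric's share (€612,000) is divided into 3 shares of €204,000: Oren, Sibyl, and Esperanza each take €204,000.
Sorcha's share (€612,000) passes entirely to Celia.

Oren receives €204,000.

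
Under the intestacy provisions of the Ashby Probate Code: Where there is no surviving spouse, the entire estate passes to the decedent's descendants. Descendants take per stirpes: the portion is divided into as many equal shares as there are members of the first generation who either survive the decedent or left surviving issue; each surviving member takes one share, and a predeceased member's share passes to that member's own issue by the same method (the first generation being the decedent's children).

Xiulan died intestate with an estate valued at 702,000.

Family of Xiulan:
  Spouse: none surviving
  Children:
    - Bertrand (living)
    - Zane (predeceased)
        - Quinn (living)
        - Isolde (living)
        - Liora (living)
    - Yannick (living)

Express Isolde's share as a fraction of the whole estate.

Isolde receives 1/9 of the estate.

The entire 702,000 passes to the descendants.
That amount (702,000) is divided into 3 shares of 234,000: Bertrand and Yannick each take 234,000; Zane's 234,000 share passes to Zane's issue.
Zane's share (234,000) is divided into 3 shares of 78,000: Quinn, Isolde, and Liora each take 78,000.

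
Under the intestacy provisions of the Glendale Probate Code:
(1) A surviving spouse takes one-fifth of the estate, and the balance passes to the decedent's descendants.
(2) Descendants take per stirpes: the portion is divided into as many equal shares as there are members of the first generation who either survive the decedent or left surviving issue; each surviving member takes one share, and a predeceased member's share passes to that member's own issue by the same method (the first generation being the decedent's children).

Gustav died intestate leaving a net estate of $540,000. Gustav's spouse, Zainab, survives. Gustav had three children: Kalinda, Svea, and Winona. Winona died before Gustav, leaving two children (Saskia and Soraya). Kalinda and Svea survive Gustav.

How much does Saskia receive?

Zainab takes one-fifth of $540,000 = $108,000. The remaining $432,000 passes to the descendants.
The descendants' portion ($432,000) is divided into 3 shares of $144,000: Kalinda and Svea each take $144,000; Winona's $144,000 share passes to Winona's issue.
Winona's share ($144,000) is divided into 2 shares of $72,000: Saskia and Soraya each take $72,000.

Saskia receives $72,000.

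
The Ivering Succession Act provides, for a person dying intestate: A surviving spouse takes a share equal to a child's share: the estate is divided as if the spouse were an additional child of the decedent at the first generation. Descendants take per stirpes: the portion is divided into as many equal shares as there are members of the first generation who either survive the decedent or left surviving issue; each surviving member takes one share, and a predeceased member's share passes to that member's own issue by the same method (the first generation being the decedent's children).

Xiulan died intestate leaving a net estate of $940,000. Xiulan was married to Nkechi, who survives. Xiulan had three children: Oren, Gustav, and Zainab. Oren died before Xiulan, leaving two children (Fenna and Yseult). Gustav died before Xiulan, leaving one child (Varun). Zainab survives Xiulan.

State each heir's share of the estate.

Nkechi: $235,000; Fenna: $117,500; Yseult: $117,500; Varun: $235,000; Zainab: $235,000

The spouse counts as an additional share at the children's level, so there are 4 primary shares of $235,000. Nkechi takes one such share ($235,000).
The children's combined portion ($705,000) is divided into 3 shares of $235,000: Zainab takes $235,000; Oren's $235,000 share passes to Oren's issue; Gustav's $235,000 share passes to Gustav's issue.
Oren's share ($235,000) is divided into 2 shares of $117,500: Fenna and Yseult each take $117,500.
Gustav's share ($235,000) passes entirely to Varun.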